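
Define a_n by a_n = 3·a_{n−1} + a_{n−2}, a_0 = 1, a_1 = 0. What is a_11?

With companion matrix C = [[3, 1], [1, 0]], [a_n, a_{n−1}]ᵀ = C·[a_{n−1}, a_{n−2}]ᵀ, so [a_11, a_10]ᵀ = C¹⁰·[a_1, a_0]ᵀ.
C¹⁰ = [[141481, 42837], [42837, 12970]], giving [a_11, a_10]ᵀ = [[42837], [12970]].

42837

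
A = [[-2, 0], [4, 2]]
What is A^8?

tr A = 0 and det A = -4, so the characteristic polynomial is λ² − (0)λ + (-4) with roots 2 and -2.
Eigenvectors give P = [[0, -1], [1, 1]] with P⁻¹ = [[1, 1], [-1, 0]], and A = P·diag(2, -2)·P⁻¹.
Then A^8 = P·diag(256, 256)·P⁻¹ = [[0, -256], [256, 256]] · [[1, 1], [-1, 0]] = [[256, 0], [0, 256]].

[[256, 0], [0, 256]]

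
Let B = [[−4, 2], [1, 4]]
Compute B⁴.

B² = [[18, 0], [0, 18]]
B³ = [[−72, 36], [18, 72]]
B⁴ = [[324, 0], [0, 324]]

[[324, 0], [0, 324]]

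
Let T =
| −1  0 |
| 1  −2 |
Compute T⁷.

[[−1, 0], [127, −128]]

tr T = −3 and det T = 2, so the characteristic polynomial is λ² − (−3)λ + (2) with roots −2 and −1.
Eigenvectors give P = [[0, −1], [1, −1]] with P⁻¹ = [[−1, 1], [−1, 0]], and T = P·diag(−2, −1)·P⁻¹.
Then T⁷ = P·diag(−128, −1)·P⁻¹ = [[0, 1], [−128, 1]] · [[−1, 1], [−1, 0]] = [[−1, 0], [127, −128]].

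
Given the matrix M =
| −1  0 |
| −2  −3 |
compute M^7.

tr M = −4 and det M = 3, so the characteristic polynomial is λ² − (−4)λ + (3) with roots −1 and −3.
Eigenvectors give P = [[1, 0], [−1, 1]] with P⁻¹ = [[1, 0], [1, 1]], and M = P·diag(−1, −3)·P⁻¹.
Then M^7 = P·diag(−1, −2187)·P⁻¹ = [[−1, 0], [1, −2187]] · [[1, 0], [1, 1]] = [[−1, 0], [−2186, −2187]].

[[−1, 0], [−2186, −2187]]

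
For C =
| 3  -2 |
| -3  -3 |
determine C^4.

[[225, 0], [0, 225]]

C^2 = [[15, 0], [0, 15]]
C^3 = [[45, -30], [-45, -45]]
C^4 = [[225, 0], [0, 225]]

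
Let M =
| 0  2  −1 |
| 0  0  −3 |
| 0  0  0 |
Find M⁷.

[[0, 0, 0], [0, 0, 0], [0, 0, 0]]

M is strictly triangular, hence nilpotent: M³ = 0, so M⁷ = 0.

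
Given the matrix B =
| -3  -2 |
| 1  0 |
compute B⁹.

tr B = -3 and det B = 2, so the characteristic polynomial is λ² − (-3)λ + (2) with roots -1 and -2.
Eigenvectors give P = [[-1, -2], [1, 1]] with P⁻¹ = [[1, 2], [-1, -1]], and B = P·diag(-1, -2)·P⁻¹.
Then B⁹ = P·diag(-1, -512)·P⁻¹ = [[1, 1024], [-1, -512]] · [[1, 2], [-1, -1]] = [[-1023, -1022], [511, 510]].

[[-1023, -1022], [511, 510]]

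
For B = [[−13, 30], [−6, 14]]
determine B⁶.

tr B = 1 and det B = −2, so the characteristic polynomial is λ² − (1)λ + (−2) with roots 2 and −1.
Eigenvectors give P = [[2, 5], [1, 2]] with P⁻¹ = [[−2, 5], [1, −2]], and B = P·diag(2, −1)·P⁻¹.
Then B⁶ = P·diag(64, 1)·P⁻¹ = [[128, 5], [64, 2]] · [[−2, 5], [1, −2]] = [[−251, 630], [−126, 316]].

[[−251, 630], [−126, 316]]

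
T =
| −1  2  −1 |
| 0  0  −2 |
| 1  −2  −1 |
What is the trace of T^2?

8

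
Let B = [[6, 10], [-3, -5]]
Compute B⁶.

[[6, 10], [-3, -5]]

B² = B (a projection; rank 1, trace 1), so B⁶ = B.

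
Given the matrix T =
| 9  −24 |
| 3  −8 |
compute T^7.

T² = T (a projection; rank 1, trace 1), so T^7 = T.

[[9, −24], [3, −8]]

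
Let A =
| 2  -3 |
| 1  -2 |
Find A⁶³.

A² = I (check: tr A = 0 and det A = -1), so A⁶³ = A since 63 is odd.

[[2, -3], [1, -2]]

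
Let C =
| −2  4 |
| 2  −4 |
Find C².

[[12, −24], [−12, 24]]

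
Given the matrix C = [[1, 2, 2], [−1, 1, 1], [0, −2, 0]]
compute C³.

C² = [[−1, 0, 4], [−2, −3, −1], [2, −2, −2]]
C³ = [[−1, −10, −2], [1, −5, −7], [4, 6, 2]]

[[−1, −10, −2], [1, −5, −7], [4, 6, 2]]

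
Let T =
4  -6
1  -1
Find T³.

tr T = 3 and det T = 2, so the characteristic polynomial is λ² − (3)λ + (2) with roots 1 and 2.
Eigenvectors give P = [[2, 3], [1, 1]] with P⁻¹ = [[-1, 3], [1, -2]], and T = P·diag(1, 2)·P⁻¹.
Then T³ = P·diag(1, 8)·P⁻¹ = [[2, 24], [1, 8]] · [[-1, 3], [1, -2]] = [[22, -42], [7, -13]].

[[22, -42], [7, -13]]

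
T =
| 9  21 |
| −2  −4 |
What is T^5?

[[1509, 4431], [−422, −1234]]

tr T = 5 and det T = 6, so the characteristic polynomial is λ² − (5)λ + (6) with roots 3 and 2.
Eigenvectors give P = [[7, 3], [−2, −1]] with P⁻¹ = [[1, 3], [−2, −7]], and T = P·diag(3, 2)·P⁻¹.
Then T^5 = P·diag(243, 32)·P⁻¹ = [[1701, 96], [−486, −32]] · [[1, 3], [−2, −7]] = [[1509, 4431], [−422, −1234]].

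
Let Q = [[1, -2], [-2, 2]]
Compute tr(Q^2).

13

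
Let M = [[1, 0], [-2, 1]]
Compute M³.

[[1, 0], [-6, 1]]

M = I + N where N = [[0, 0], [-2, 0]] is strictly lower-triangular, so N² = 0.
(I + N)³ = I + 3·N = [[1, 0], [-6, 1]].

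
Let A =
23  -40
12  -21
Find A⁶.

tr A = 2 and det A = -3, so the characteristic polynomial is λ² − (2)λ + (-3) with roots -1 and 3.
Eigenvectors give P = [[-5, 2], [-3, 1]] with P⁻¹ = [[1, -2], [3, -5]], and A = P·diag(-1, 3)·P⁻¹.
Then A⁶ = P·diag(1, 729)·P⁻¹ = [[-5, 1458], [-3, 729]] · [[1, -2], [3, -5]] = [[4369, -7280], [2184, -3639]].

[[4369, -7280], [2184, -3639]]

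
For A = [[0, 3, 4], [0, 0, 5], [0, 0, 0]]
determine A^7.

[[0, 0, 0], [0, 0, 0], [0, 0, 0]]

A is strictly triangular, hence nilpotent: A^3 = 0, so A^7 = 0.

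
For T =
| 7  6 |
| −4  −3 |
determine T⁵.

tr T = 4 and det T = 3, so the characteristic polynomial is λ² − (4)λ + (3) with roots 1 and 3.
Eigenvectors give P = [[1, −3], [−1, 2]] with P⁻¹ = [[−2, −3], [−1, −1]], and T = P·diag(1, 3)·P⁻¹.
Then T⁵ = P·diag(1, 243)·P⁻¹ = [[1, −729], [−1, 486]] · [[−2, −3], [−1, −1]] = [[727, 726], [−484, −483]].

[[727, 726], [−484, −483]]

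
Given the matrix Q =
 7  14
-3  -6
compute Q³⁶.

Q² = Q (a projection; rank 1, trace 1), so Q³⁶ = Q.

[[7, 14], [-3, -6]]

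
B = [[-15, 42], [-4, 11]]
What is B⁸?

tr B = -4 and det B = 3, so the characteristic polynomial is λ² − (-4)λ + (3) with roots -1 and -3.
Eigenvectors give P = [[3, 7], [1, 2]] with P⁻¹ = [[-2, 7], [1, -3]], and B = P·diag(-1, -3)·P⁻¹.
Then B⁸ = P·diag(1, 6561)·P⁻¹ = [[3, 45927], [1, 13122]] · [[-2, 7], [1, -3]] = [[45921, -137760], [13120, -39359]].

[[45921, -137760], [13120, -39359]]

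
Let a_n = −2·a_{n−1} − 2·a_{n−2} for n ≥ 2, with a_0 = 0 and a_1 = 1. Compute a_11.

32

With companion matrix B = [[−2, −2], [1, 0]], [a_n, a_{n−1}]ᵀ = B·[a_{n−1}, a_{n−2}]ᵀ, so [a_11, a_10]ᵀ = B¹⁰·[a_1, a_0]ᵀ.
B¹⁰ = [[32, 64], [−32, −32]], giving [a_11, a_10]ᵀ = [[32], [−32]].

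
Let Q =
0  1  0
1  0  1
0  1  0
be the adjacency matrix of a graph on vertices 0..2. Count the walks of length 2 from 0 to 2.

The number of length-2 walks from vertex 0 to vertex 2 is entry (0,2) of Q², where Q is the adjacency matrix.
Q² = [[1, 0, 1], [0, 2, 0], [1, 0, 1]]

1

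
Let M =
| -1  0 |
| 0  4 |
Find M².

[[1, 0], [0, 16]]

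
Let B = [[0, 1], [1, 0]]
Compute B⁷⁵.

[[0, 1], [1, 0]]

B² = I (check: tr B = 0 and det B = -1), so B⁷⁵ = B since 75 is odd.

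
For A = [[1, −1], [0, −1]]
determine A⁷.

[[1, −1], [0, −1]]

A² = I (check: tr A = 0 and det A = −1), so A⁷ = A since 7 is odd.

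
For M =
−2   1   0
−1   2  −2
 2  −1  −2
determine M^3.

M^2 = [[3, 0, −2], [−4, 5, 0], [−7, 2, 6]]
M^3 = [[−10, 5, 4], [3, 6, −10], [24, −9, −16]]

[[−10, 5, 4], [3, 6, −10], [24, −9, −16]]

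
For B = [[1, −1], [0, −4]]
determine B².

[[1, 3], [0, 16]]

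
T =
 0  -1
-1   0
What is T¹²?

T² = I (check: tr T = 0 and det T = -1), so T¹² = I since 12 is even.

[[1, 0], [0, 1]]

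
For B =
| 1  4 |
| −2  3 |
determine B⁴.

[[−79, −96], [48, −127]]

B² = [[−7, 16], [−8, 1]]
B³ = [[−39, 20], [−10, −29]]
B⁴ = [[−79, −96], [48, −127]]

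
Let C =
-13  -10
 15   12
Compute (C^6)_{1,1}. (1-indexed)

2059

tr C = -1 and det C = -6, so the characteristic polynomial is λ² − (-1)λ + (-6) with roots 2 and -3.
Eigenvectors give P = [[2, -1], [-3, 1]] with P⁻¹ = [[-1, -1], [-3, -2]], and C = P·diag(2, -3)·P⁻¹.
Then C^6 = P·diag(64, 729)·P⁻¹ = [[128, -729], [-192, 729]] · [[-1, -1], [-3, -2]] = [[2059, 1330], [-1995, -1266]].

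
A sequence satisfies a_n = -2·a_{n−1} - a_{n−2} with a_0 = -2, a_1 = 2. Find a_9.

With companion matrix M = [[-2, -1], [1, 0]], [a_n, a_{n−1}]ᵀ = M·[a_{n−1}, a_{n−2}]ᵀ, so [a_9, a_8]ᵀ = M^8·[a_1, a_0]ᵀ.
M^8 = [[9, 8], [-8, -7]], giving [a_9, a_8]ᵀ = [[2], [-2]].

2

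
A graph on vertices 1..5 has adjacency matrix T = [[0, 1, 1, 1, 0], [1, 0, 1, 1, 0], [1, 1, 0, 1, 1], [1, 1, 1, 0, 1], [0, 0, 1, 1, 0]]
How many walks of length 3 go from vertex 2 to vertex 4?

The number of length-3 walks from vertex 2 to vertex 4 is entry (2,4) of T^3, where T is the adjacency matrix.
T^2 = [[3, 2, 2, 2, 2], [2, 3, 2, 2, 2], [2, 2, 4, 3, 1], [2, 2, 3, 4, 1], [2, 2, 1, 1, 2]]
T^3 = [[6, 7, 9, 9, 4], [7, 6, 9, 9, 4], [9, 9, 8, 9, 7], [9, 9, 9, 8, 7], [4, 4, 7, 7, 2]]

9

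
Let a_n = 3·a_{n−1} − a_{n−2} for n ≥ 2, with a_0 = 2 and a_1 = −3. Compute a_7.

−1419

With companion matrix T = [[3, −1], [1, 0]], [a_n, a_{n−1}]ᵀ = T·[a_{n−1}, a_{n−2}]ᵀ, so [a_7, a_6]ᵀ = T^6·[a_1, a_0]ᵀ.
T^6 = [[377, −144], [144, −55]], giving [a_7, a_6]ᵀ = [[−1419], [−542]].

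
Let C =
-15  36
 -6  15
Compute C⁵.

[[-1215, 2916], [-486, 1215]]

tr C = 0 and det C = -9, so the characteristic polynomial is λ² − (0)λ + (-9) with roots 3 and -3.
Eigenvectors give P = [[-2, -3], [-1, -1]] with P⁻¹ = [[1, -3], [-1, 2]], and C = P·diag(3, -3)·P⁻¹.
Then C⁵ = P·diag(243, -243)·P⁻¹ = [[-486, 729], [-243, 243]] · [[1, -3], [-1, 2]] = [[-1215, 2916], [-486, 1215]].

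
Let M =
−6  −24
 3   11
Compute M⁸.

tr M = 5 and det M = 6, so the characteristic polynomial is λ² − (5)λ + (6) with roots 2 and 3.
Eigenvectors give P = [[−3, −8], [1, 3]] with P⁻¹ = [[−3, −8], [1, 3]], and M = P·diag(2, 3)·P⁻¹.
Then M⁸ = P·diag(256, 6561)·P⁻¹ = [[−768, −52488], [256, 19683]] · [[−3, −8], [1, 3]] = [[−50184, −151320], [18915, 57001]].

[[−50184, −151320], [18915, 57001]]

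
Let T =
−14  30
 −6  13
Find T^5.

tr T = −1 and det T = −2, so the characteristic polynomial is λ² − (−1)λ + (−2) with roots 1 and −2.
Eigenvectors give P = [[2, 5], [1, 2]] with P⁻¹ = [[−2, 5], [1, −2]], and T = P·diag(1, −2)·P⁻¹.
Then T^5 = P·diag(1, −32)·P⁻¹ = [[2, −160], [1, −64]] · [[−2, 5], [1, −2]] = [[−164, 330], [−66, 133]].

[[−164, 330], [−66, 133]]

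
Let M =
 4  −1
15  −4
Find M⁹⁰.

M² = I (check: tr M = 0 and det M = −1), so M⁹⁰ = I since 90 is even.

[[1, 0], [0, 1]]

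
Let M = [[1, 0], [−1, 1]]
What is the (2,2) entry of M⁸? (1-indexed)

M = I + N where N = [[0, 0], [−1, 0]] is strictly lower-triangular, so N² = 0.
(I + N)⁸ = I + 8·N = [[1, 0], [−8, 1]].

1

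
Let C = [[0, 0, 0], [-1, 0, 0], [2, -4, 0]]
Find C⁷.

[[0, 0, 0], [0, 0, 0], [0, 0, 0]]

C is strictly triangular, hence nilpotent: C³ = 0, so C⁷ = 0.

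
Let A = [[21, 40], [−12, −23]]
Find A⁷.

[[10941, 21880], [−6564, −13127]]

tr A = −2 and det A = −3, so the characteristic polynomial is λ² − (−2)λ + (−3) with roots −3 and 1.
Eigenvectors give P = [[−5, −2], [3, 1]] with P⁻¹ = [[1, 2], [−3, −5]], and A = P·diag(−3, 1)·P⁻¹.
Then A⁷ = P·diag(−2187, 1)·P⁻¹ = [[10935, −2], [−6561, 1]] · [[1, 2], [−3, −5]] = [[10941, 21880], [−6564, −13127]].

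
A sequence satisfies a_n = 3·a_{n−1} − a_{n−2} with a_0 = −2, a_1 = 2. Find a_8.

2728

With companion matrix Q = [[3, −1], [1, 0]], [a_n, a_{n−1}]ᵀ = Q·[a_{n−1}, a_{n−2}]ᵀ, so [a_8, a_7]ᵀ = Q⁷·[a_1, a_0]ᵀ.
Q⁷ = [[987, −377], [377, −144]], giving [a_8, a_7]ᵀ = [[2728], [1042]].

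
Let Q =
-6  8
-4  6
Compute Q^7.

[[-384, 512], [-256, 384]]

tr Q = 0 and det Q = -4, so the characteristic polynomial is λ² − (0)λ + (-4) with roots 2 and -2.
Eigenvectors give P = [[-1, 2], [-1, 1]] with P⁻¹ = [[1, -2], [1, -1]], and Q = P·diag(2, -2)·P⁻¹.
Then Q^7 = P·diag(128, -128)·P⁻¹ = [[-128, -256], [-128, -128]] · [[1, -2], [1, -1]] = [[-384, 512], [-256, 384]].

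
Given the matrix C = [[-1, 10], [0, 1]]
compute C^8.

C² = I (check: tr C = 0 and det C = -1), so C^8 = I since 8 is even.

[[1, 0], [0, 1]]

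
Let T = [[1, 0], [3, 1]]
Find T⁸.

T = I + N where N = [[0, 0], [3, 0]] is strictly lower-triangular, so N² = 0.
(I + N)⁸ = I + 8·N = [[1, 0], [24, 1]].

[[1, 0], [24, 1]]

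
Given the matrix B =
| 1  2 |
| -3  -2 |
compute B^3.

B^2 = [[-5, -2], [3, -2]]
B^3 = [[1, -6], [9, 10]]

[[1, -6], [9, 10]]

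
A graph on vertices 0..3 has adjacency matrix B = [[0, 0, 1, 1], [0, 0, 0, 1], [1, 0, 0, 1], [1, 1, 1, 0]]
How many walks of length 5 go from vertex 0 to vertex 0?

12

The number of length-5 walks from vertex 0 to vertex 0 is entry (0,0) of B^5, where B is the adjacency matrix.
B^2 = [[2, 1, 1, 1], [1, 1, 1, 0], [1, 1, 2, 1], [1, 0, 1, 3]]
B^3 = [[2, 1, 3, 4], [1, 0, 1, 3], [3, 1, 2, 4], [4, 3, 4, 2]]
B^4 = [[7, 4, 6, 6], [4, 3, 4, 2], [6, 4, 7, 6], [6, 2, 6, 11]]
B^5 = [[12, 6, 13, 17], [6, 2, 6, 11], [13, 6, 12, 17], [17, 11, 17, 14]]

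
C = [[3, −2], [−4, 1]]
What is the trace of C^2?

26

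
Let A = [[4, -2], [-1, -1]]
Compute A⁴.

A² = [[18, -6], [-3, 3]]
A³ = [[78, -30], [-15, 3]]
A⁴ = [[342, -126], [-63, 27]]

[[342, -126], [-63, 27]]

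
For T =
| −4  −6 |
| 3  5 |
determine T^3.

tr T = 1 and det T = −2, so the characteristic polynomial is λ² − (1)λ + (−2) with roots 2 and −1.
Eigenvectors give P = [[−1, 2], [1, −1]] with P⁻¹ = [[1, 2], [1, 1]], and T = P·diag(2, −1)·P⁻¹.
Then T^3 = P·diag(8, −1)·P⁻¹ = [[−8, −2], [8, 1]] · [[1, 2], [1, 1]] = [[−10, −18], [9, 17]].

[[−10, −18], [9, 17]]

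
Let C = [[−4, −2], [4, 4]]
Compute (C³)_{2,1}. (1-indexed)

32

C² = [[8, 0], [0, 8]]
C³ = [[−32, −16], [32, 32]]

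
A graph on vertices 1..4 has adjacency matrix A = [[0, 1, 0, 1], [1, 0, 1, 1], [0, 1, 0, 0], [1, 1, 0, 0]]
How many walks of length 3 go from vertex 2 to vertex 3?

3

The number of length-3 walks from vertex 2 to vertex 3 is entry (2,3) of A³, where A is the adjacency matrix.
A² = [[2, 1, 1, 1], [1, 3, 0, 1], [1, 0, 1, 1], [1, 1, 1, 2]]
A³ = [[2, 4, 1, 3], [4, 2, 3, 4], [1, 3, 0, 1], [3, 4, 1, 2]]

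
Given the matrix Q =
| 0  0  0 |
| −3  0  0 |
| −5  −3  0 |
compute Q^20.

[[0, 0, 0], [0, 0, 0], [0, 0, 0]]

Q is strictly triangular, hence nilpotent: Q^3 = 0, so Q^20 = 0.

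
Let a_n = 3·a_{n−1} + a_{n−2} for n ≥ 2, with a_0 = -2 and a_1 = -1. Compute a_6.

-578

With companion matrix Q = [[3, 1], [1, 0]], [a_n, a_{n−1}]ᵀ = Q·[a_{n−1}, a_{n−2}]ᵀ, so [a_6, a_5]ᵀ = Q⁵·[a_1, a_0]ᵀ.
Q⁵ = [[360, 109], [109, 33]], giving [a_6, a_5]ᵀ = [[-578], [-175]].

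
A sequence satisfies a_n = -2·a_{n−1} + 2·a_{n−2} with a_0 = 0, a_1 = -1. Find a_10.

With companion matrix C = [[-2, 2], [1, 0]], [a_n, a_{n−1}]ᵀ = C·[a_{n−1}, a_{n−2}]ᵀ, so [a_10, a_9]ᵀ = C⁹·[a_1, a_0]ᵀ.
C⁹ = [[-6688, 4896], [2448, -1792]], giving [a_10, a_9]ᵀ = [[6688], [-2448]].

6688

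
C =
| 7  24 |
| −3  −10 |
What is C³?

[[55, 168], [−21, −64]]

tr C = −3 and det C = 2, so the characteristic polynomial is λ² − (−3)λ + (2) with roots −2 and −1.
Eigenvectors give P = [[8, 3], [−3, −1]] with P⁻¹ = [[−1, −3], [3, 8]], and C = P·diag(−2, −1)·P⁻¹.
Then C³ = P·diag(−8, −1)·P⁻¹ = [[−64, −3], [24, 1]] · [[−1, −3], [3, 8]] = [[55, 168], [−21, −64]].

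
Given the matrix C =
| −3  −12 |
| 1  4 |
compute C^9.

[[−3, −12], [1, 4]]

C² = C (a projection; rank 1, trace 1), so C^9 = C.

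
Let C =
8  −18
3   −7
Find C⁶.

[[190, −378], [63, −125]]

tr C = 1 and det C = −2, so the characteristic polynomial is λ² − (1)λ + (−2) with roots 2 and −1.
Eigenvectors give P = [[3, −2], [1, −1]] with P⁻¹ = [[1, −2], [1, −3]], and C = P·diag(2, −1)·P⁻¹.
Then C⁶ = P·diag(64, 1)·P⁻¹ = [[192, −2], [64, −1]] · [[1, −2], [1, −3]] = [[190, −378], [63, −125]].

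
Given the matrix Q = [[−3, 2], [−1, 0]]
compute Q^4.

tr Q = −3 and det Q = 2, so the characteristic polynomial is λ² − (−3)λ + (2) with roots −1 and −2.
Eigenvectors give P = [[−1, 2], [−1, 1]] with P⁻¹ = [[1, −2], [1, −1]], and Q = P·diag(−1, −2)·P⁻¹.
Then Q^4 = P·diag(1, 16)·P⁻¹ = [[−1, 32], [−1, 16]] · [[1, −2], [1, −1]] = [[31, −30], [15, −14]].

[[31, −30], [15, −14]]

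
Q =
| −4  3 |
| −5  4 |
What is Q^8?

[[1, 0], [0, 1]]

Q² = I (check: tr Q = 0 and det Q = −1), so Q^8 = I since 8 is even.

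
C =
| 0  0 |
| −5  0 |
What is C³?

C is strictly triangular, hence nilpotent: C² = 0, so C³ = 0.

[[0, 0], [0, 0]]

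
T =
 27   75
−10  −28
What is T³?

[[183, 525], [−70, −202]]

tr T = −1 and det T = −6, so the characteristic polynomial is λ² − (−1)λ + (−6) with roots −3 and 2.
Eigenvectors give P = [[−5, −3], [2, 1]] with P⁻¹ = [[1, 3], [−2, −5]], and T = P·diag(−3, 2)·P⁻¹.
Then T³ = P·diag(−27, 8)·P⁻¹ = [[135, −24], [−54, 8]] · [[1, 3], [−2, −5]] = [[183, 525], [−70, −202]].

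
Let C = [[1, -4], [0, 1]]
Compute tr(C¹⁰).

C = I + N where N = [[0, -4], [0, 0]] is strictly upper-triangular, so N² = 0.
(I + N)¹⁰ = I + 10·N = [[1, -40], [0, 1]].

2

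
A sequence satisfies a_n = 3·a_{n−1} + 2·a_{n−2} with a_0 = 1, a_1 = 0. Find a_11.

With companion matrix Q = [[3, 2], [1, 0]], [a_n, a_{n−1}]ᵀ = Q·[a_{n−1}, a_{n−2}]ᵀ, so [a_11, a_10]ᵀ = Q¹⁰·[a_1, a_0]ᵀ.
Q¹⁰ = [[283667, 159294], [79647, 44726]], giving [a_11, a_10]ᵀ = [[159294], [44726]].

159294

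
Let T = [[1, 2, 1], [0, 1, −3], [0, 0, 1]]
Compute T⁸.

T = I + N where N = [[0, 2, 1], [0, 0, −3], [0, 0, 0]] is strictly upper-triangular, so N³ = 0.
(I + N)⁸ = I + 8·N + 28·N² = [[1, 16, −160], [0, 1, −24], [0, 0, 1]].

[[1, 16, −160], [0, 1, −24], [0, 0, 1]]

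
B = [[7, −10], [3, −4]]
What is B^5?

tr B = 3 and det B = 2, so the characteristic polynomial is λ² − (3)λ + (2) with roots 2 and 1.
Eigenvectors give P = [[2, −5], [1, −3]] with P⁻¹ = [[3, −5], [1, −2]], and B = P·diag(2, 1)·P⁻¹.
Then B^5 = P·diag(32, 1)·P⁻¹ = [[64, −5], [32, −3]] · [[3, −5], [1, −2]] = [[187, −310], [93, −154]].

[[187, −310], [93, −154]]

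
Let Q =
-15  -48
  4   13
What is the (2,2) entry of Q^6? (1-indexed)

-2183

tr Q = -2 and det Q = -3, so the characteristic polynomial is λ² − (-2)λ + (-3) with roots 1 and -3.
Eigenvectors give P = [[-3, 4], [1, -1]] with P⁻¹ = [[1, 4], [1, 3]], and Q = P·diag(1, -3)·P⁻¹.
Then Q^6 = P·diag(1, 729)·P⁻¹ = [[-3, 2916], [1, -729]] · [[1, 4], [1, 3]] = [[2913, 8736], [-728, -2183]].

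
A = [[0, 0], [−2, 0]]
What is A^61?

[[0, 0], [0, 0]]

A is strictly triangular, hence nilpotent: A^2 = 0, so A^61 = 0.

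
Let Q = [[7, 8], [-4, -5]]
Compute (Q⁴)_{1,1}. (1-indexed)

161

tr Q = 2 and det Q = -3, so the characteristic polynomial is λ² − (2)λ + (-3) with roots 3 and -1.
Eigenvectors give P = [[2, -1], [-1, 1]] with P⁻¹ = [[1, 1], [1, 2]], and Q = P·diag(3, -1)·P⁻¹.
Then Q⁴ = P·diag(81, 1)·P⁻¹ = [[162, -1], [-81, 1]] · [[1, 1], [1, 2]] = [[161, 160], [-80, -79]].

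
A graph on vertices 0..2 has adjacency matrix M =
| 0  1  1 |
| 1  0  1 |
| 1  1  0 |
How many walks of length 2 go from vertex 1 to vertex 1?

The number of length-2 walks from vertex 1 to vertex 1 is entry (1,1) of M², where M is the adjacency matrix.
M² = [[2, 1, 1], [1, 2, 1], [1, 1, 2]]

2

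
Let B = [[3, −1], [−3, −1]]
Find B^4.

B^2 = [[12, −2], [−6, 4]]
B^3 = [[42, −10], [−30, 2]]
B^4 = [[156, −32], [−96, 28]]

[[156, −32], [−96, 28]]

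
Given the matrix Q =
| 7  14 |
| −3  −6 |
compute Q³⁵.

Q² = Q (a projection; rank 1, trace 1), so Q³⁵ = Q.

[[7, 14], [−3, −6]]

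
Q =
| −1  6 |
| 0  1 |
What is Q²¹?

[[−1, 6], [0, 1]]

Q² = I (check: tr Q = 0 and det Q = −1), so Q²¹ = Q since 21 is odd.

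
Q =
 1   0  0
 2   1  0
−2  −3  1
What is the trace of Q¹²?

Q = I + N where N = [[0, 0, 0], [2, 0, 0], [−2, −3, 0]] is strictly lower-triangular, so N³ = 0.
(I + N)¹² = I + 12·N + 66·N² = [[1, 0, 0], [24, 1, 0], [−420, −36, 1]].

3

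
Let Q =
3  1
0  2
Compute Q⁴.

Q² = [[9, 5], [0, 4]]
Q³ = [[27, 19], [0, 8]]
Q⁴ = [[81, 65], [0, 16]]

[[81, 65], [0, 16]]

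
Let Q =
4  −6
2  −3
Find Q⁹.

Q² = Q (a projection; rank 1, trace 1), so Q⁹ = Q.

[[4, −6], [2, −3]]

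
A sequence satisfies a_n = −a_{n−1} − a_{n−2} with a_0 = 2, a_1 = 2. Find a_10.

With companion matrix B = [[−1, −1], [1, 0]], [a_n, a_{n−1}]ᵀ = B·[a_{n−1}, a_{n−2}]ᵀ, so [a_10, a_9]ᵀ = B^9·[a_1, a_0]ᵀ.
B^9 = [[1, 0], [0, 1]], giving [a_10, a_9]ᵀ = [[2], [2]].

2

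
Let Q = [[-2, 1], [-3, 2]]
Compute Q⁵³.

[[-2, 1], [-3, 2]]

Q² = I (check: tr Q = 0 and det Q = -1), so Q⁵³ = Q since 53 is odd.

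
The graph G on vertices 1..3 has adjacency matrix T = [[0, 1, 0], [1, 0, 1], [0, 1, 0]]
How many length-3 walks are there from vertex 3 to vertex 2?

2

The number of length-3 walks from vertex 3 to vertex 2 is entry (3,2) of T³, where T is the adjacency matrix.
T² = [[1, 0, 1], [0, 2, 0], [1, 0, 1]]
T³ = [[0, 2, 0], [2, 0, 2], [0, 2, 0]]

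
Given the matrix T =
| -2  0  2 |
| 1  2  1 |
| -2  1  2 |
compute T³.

T² = [[0, 2, 0], [-2, 5, 6], [1, 4, 1]]
T³ = [[2, 4, 2], [-3, 16, 13], [0, 9, 8]]

[[2, 4, 2], [-3, 16, 13], [0, 9, 8]]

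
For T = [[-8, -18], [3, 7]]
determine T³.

[[-26, -54], [9, 19]]

tr T = -1 and det T = -2, so the characteristic polynomial is λ² − (-1)λ + (-2) with roots 1 and -2.
Eigenvectors give P = [[2, -3], [-1, 1]] with P⁻¹ = [[-1, -3], [-1, -2]], and T = P·diag(1, -2)·P⁻¹.
Then T³ = P·diag(1, -8)·P⁻¹ = [[2, 24], [-1, -8]] · [[-1, -3], [-1, -2]] = [[-26, -54], [9, 19]].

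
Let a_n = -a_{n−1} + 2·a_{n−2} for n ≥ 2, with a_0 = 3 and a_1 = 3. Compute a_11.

With companion matrix B = [[-1, 2], [1, 0]], [a_n, a_{n−1}]ᵀ = B·[a_{n−1}, a_{n−2}]ᵀ, so [a_11, a_10]ᵀ = B¹⁰·[a_1, a_0]ᵀ.
B¹⁰ = [[683, -682], [-341, 342]], giving [a_11, a_10]ᵀ = [[3], [3]].

3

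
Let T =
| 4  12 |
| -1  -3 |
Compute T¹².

T² = T (a projection; rank 1, trace 1), so T¹² = T.

[[4, 12], [-1, -3]]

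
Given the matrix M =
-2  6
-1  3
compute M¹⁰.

M² = M (a projection; rank 1, trace 1), so M¹⁰ = M.

[[-2, 6], [-1, 3]]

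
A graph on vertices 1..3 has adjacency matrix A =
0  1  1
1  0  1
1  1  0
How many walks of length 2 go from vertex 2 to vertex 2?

2

The number of length-2 walks from vertex 2 to vertex 2 is entry (2,2) of A², where A is the adjacency matrix.
A² = [[2, 1, 1], [1, 2, 1], [1, 1, 2]]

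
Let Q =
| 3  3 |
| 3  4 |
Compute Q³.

Q² = [[18, 21], [21, 25]]
Q³ = [[117, 138], [138, 163]]

[[117, 138], [138, 163]]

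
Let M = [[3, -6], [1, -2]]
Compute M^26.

[[3, -6], [1, -2]]

M² = M (a projection; rank 1, trace 1), so M^26 = M.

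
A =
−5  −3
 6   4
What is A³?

tr A = −1 and det A = −2, so the characteristic polynomial is λ² − (−1)λ + (−2) with roots −2 and 1.
Eigenvectors give P = [[1, −1], [−1, 2]] with P⁻¹ = [[2, 1], [1, 1]], and A = P·diag(−2, 1)·P⁻¹.
Then A³ = P·diag(−8, 1)·P⁻¹ = [[−8, −1], [8, 2]] · [[2, 1], [1, 1]] = [[−17, −9], [18, 10]].

[[−17, −9], [18, 10]]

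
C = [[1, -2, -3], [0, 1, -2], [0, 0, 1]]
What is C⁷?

[[1, -14, 63], [0, 1, -14], [0, 0, 1]]

C = I + N where N = [[0, -2, -3], [0, 0, -2], [0, 0, 0]] is strictly upper-triangular, so N³ = 0.
(I + N)⁷ = I + 7·N + 21·N² = [[1, -14, 63], [0, 1, -14], [0, 0, 1]].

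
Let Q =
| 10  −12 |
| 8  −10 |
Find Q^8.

[[256, 0], [0, 256]]

tr Q = 0 and det Q = −4, so the characteristic polynomial is λ² − (0)λ + (−4) with roots −2 and 2.
Eigenvectors give P = [[1, 3], [1, 2]] with P⁻¹ = [[−2, 3], [1, −1]], and Q = P·diag(−2, 2)·P⁻¹.
Then Q^8 = P·diag(256, 256)·P⁻¹ = [[256, 768], [256, 512]] · [[−2, 3], [1, −1]] = [[256, 0], [0, 256]].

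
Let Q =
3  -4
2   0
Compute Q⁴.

[[-71, 84], [-42, -8]]

Q² = [[1, -12], [6, -8]]
Q³ = [[-21, -4], [2, -24]]
Q⁴ = [[-71, 84], [-42, -8]]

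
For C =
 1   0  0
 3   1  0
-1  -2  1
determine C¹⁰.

C = I + N where N = [[0, 0, 0], [3, 0, 0], [-1, -2, 0]] is strictly lower-triangular, so N³ = 0.
(I + N)¹⁰ = I + 10·N + 45·N² = [[1, 0, 0], [30, 1, 0], [-280, -20, 1]].

[[1, 0, 0], [30, 1, 0], [-280, -20, 1]]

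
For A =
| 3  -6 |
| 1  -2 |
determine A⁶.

A² = A (a projection; rank 1, trace 1), so A⁶ = A.

[[3, -6], [1, -2]]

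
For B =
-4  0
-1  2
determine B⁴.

B² = [[16, 0], [2, 4]]
B³ = [[-64, 0], [-12, 8]]
B⁴ = [[256, 0], [40, 16]]

[[256, 0], [40, 16]]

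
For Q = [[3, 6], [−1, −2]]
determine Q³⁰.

Q² = Q (a projection; rank 1, trace 1), so Q³⁰ = Q.

[[3, 6], [−1, −2]]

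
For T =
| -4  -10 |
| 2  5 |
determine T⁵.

T² = T (a projection; rank 1, trace 1), so T⁵ = T.

[[-4, -10], [2, 5]]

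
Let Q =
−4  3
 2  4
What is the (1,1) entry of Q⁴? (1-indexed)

484

Q² = [[22, 0], [0, 22]]
Q³ = [[−88, 66], [44, 88]]
Q⁴ = [[484, 0], [0, 484]]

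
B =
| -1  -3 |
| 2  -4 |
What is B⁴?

[[-125, 75], [-50, -50]]

B² = [[-5, 15], [-10, 10]]
B³ = [[35, -45], [30, -10]]
B⁴ = [[-125, 75], [-50, -50]]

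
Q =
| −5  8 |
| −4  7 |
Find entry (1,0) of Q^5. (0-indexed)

tr Q = 2 and det Q = −3, so the characteristic polynomial is λ² − (2)λ + (−3) with roots −1 and 3.
Eigenvectors give P = [[2, 1], [1, 1]] with P⁻¹ = [[1, −1], [−1, 2]], and Q = P·diag(−1, 3)·P⁻¹.
Then Q^5 = P·diag(−1, 243)·P⁻¹ = [[−2, 243], [−1, 243]] · [[1, −1], [−1, 2]] = [[−245, 488], [−244, 487]].

−244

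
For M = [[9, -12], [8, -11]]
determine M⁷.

tr M = -2 and det M = -3, so the characteristic polynomial is λ² − (-2)λ + (-3) with roots -3 and 1.
Eigenvectors give P = [[1, 3], [1, 2]] with P⁻¹ = [[-2, 3], [1, -1]], and M = P·diag(-3, 1)·P⁻¹.
Then M⁷ = P·diag(-2187, 1)·P⁻¹ = [[-2187, 3], [-2187, 2]] · [[-2, 3], [1, -1]] = [[4377, -6564], [4376, -6563]].

[[4377, -6564], [4376, -6563]]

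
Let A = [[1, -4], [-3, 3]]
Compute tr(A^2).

34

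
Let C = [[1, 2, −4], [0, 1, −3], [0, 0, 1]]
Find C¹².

C = I + N where N = [[0, 2, −4], [0, 0, −3], [0, 0, 0]] is strictly upper-triangular, so N³ = 0.
(I + N)¹² = I + 12·N + 66·N² = [[1, 24, −444], [0, 1, −36], [0, 0, 1]].

[[1, 24, −444], [0, 1, −36], [0, 0, 1]]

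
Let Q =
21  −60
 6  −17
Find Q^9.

[[196821, −590460], [59046, −177137]]

tr Q = 4 and det Q = 3, so the characteristic polynomial is λ² − (4)λ + (3) with roots 1 and 3.
Eigenvectors give P = [[3, 10], [1, 3]] with P⁻¹ = [[−3, 10], [1, −3]], and Q = P·diag(1, 3)·P⁻¹.
Then Q^9 = P·diag(1, 19683)·P⁻¹ = [[3, 196830], [1, 59049]] · [[−3, 10], [1, −3]] = [[196821, −590460], [59046, −177137]].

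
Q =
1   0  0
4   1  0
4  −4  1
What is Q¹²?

[[1, 0, 0], [48, 1, 0], [−1008, −48, 1]]

Q = I + N where N = [[0, 0, 0], [4, 0, 0], [4, −4, 0]] is strictly lower-triangular, so N³ = 0.
(I + N)¹² = I + 12·N + 66·N² = [[1, 0, 0], [48, 1, 0], [−1008, −48, 1]].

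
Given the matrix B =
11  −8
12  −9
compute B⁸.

[[19681, −13120], [19680, −13119]]

tr B = 2 and det B = −3, so the characteristic polynomial is λ² − (2)λ + (−3) with roots −1 and 3.
Eigenvectors give P = [[2, 1], [3, 1]] with P⁻¹ = [[−1, 1], [3, −2]], and B = P·diag(−1, 3)·P⁻¹.
Then B⁸ = P·diag(1, 6561)·P⁻¹ = [[2, 6561], [3, 6561]] · [[−1, 1], [3, −2]] = [[19681, −13120], [19680, −13119]].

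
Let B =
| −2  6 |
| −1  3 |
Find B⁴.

[[−2, 6], [−1, 3]]

B² = B (a projection; rank 1, trace 1), so B⁴ = B.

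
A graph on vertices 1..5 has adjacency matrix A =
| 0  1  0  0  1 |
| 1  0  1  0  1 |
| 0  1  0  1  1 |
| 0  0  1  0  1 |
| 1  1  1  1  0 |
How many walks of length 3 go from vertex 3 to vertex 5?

7

The number of length-3 walks from vertex 3 to vertex 5 is entry (3,5) of A³, where A is the adjacency matrix.
A² = [[2, 1, 2, 1, 1], [1, 3, 1, 2, 2], [2, 1, 3, 1, 2], [1, 2, 1, 2, 1], [1, 2, 2, 1, 4]]
A³ = [[2, 5, 3, 3, 6], [5, 4, 7, 3, 7], [3, 7, 4, 5, 7], [3, 3, 5, 2, 6], [6, 7, 7, 6, 6]]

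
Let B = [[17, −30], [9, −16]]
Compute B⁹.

tr B = 1 and det B = −2, so the characteristic polynomial is λ² − (1)λ + (−2) with roots −1 and 2.
Eigenvectors give P = [[−5, 2], [−3, 1]] with P⁻¹ = [[1, −2], [3, −5]], and B = P·diag(−1, 2)·P⁻¹.
Then B⁹ = P·diag(−1, 512)·P⁻¹ = [[5, 1024], [3, 512]] · [[1, −2], [3, −5]] = [[3077, −5130], [1539, −2566]].

[[3077, −5130], [1539, −2566]]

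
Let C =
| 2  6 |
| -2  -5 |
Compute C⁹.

tr C = -3 and det C = 2, so the characteristic polynomial is λ² − (-3)λ + (2) with roots -2 and -1.
Eigenvectors give P = [[-3, 2], [2, -1]] with P⁻¹ = [[1, 2], [2, 3]], and C = P·diag(-2, -1)·P⁻¹.
Then C⁹ = P·diag(-512, -1)·P⁻¹ = [[1536, -2], [-1024, 1]] · [[1, 2], [2, 3]] = [[1532, 3066], [-1022, -2045]].

[[1532, 3066], [-1022, -2045]]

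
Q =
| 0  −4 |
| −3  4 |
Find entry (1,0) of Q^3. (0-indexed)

−84

Q^2 = [[12, −16], [−12, 28]]
Q^3 = [[48, −112], [−84, 160]]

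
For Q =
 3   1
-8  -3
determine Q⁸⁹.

Q² = I (check: tr Q = 0 and det Q = -1), so Q⁸⁹ = Q since 89 is odd.

[[3, 1], [-8, -3]]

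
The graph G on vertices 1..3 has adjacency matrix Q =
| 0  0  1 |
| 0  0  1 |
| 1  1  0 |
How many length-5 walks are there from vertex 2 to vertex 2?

The number of length-5 walks from vertex 2 to vertex 2 is entry (2,2) of Q⁵, where Q is the adjacency matrix.
Q² = [[1, 1, 0], [1, 1, 0], [0, 0, 2]]
Q³ = [[0, 0, 2], [0, 0, 2], [2, 2, 0]]
Q⁴ = [[2, 2, 0], [2, 2, 0], [0, 0, 4]]
Q⁵ = [[0, 0, 4], [0, 0, 4], [4, 4, 0]]

0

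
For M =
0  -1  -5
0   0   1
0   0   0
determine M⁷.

[[0, 0, 0], [0, 0, 0], [0, 0, 0]]

M is strictly triangular, hence nilpotent: M³ = 0, so M⁷ = 0.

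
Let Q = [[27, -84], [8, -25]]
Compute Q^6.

[[5097, -15288], [1456, -4367]]

tr Q = 2 and det Q = -3, so the characteristic polynomial is λ² − (2)λ + (-3) with roots -1 and 3.
Eigenvectors give P = [[3, 7], [1, 2]] with P⁻¹ = [[-2, 7], [1, -3]], and Q = P·diag(-1, 3)·P⁻¹.
Then Q^6 = P·diag(1, 729)·P⁻¹ = [[3, 5103], [1, 1458]] · [[-2, 7], [1, -3]] = [[5097, -15288], [1456, -4367]].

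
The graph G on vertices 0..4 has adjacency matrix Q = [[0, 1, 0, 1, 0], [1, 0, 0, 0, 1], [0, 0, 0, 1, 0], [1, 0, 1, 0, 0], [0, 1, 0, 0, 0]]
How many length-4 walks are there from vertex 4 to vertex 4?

The number of length-4 walks from vertex 4 to vertex 4 is entry (4,4) of Q^4, where Q is the adjacency matrix.
Q^2 = [[2, 0, 1, 0, 1], [0, 2, 0, 1, 0], [1, 0, 1, 0, 0], [0, 1, 0, 2, 0], [1, 0, 0, 0, 1]]
Q^3 = [[0, 3, 0, 3, 0], [3, 0, 1, 0, 2], [0, 1, 0, 2, 0], [3, 0, 2, 0, 1], [0, 2, 0, 1, 0]]
Q^4 = [[6, 0, 3, 0, 3], [0, 5, 0, 4, 0], [3, 0, 2, 0, 1], [0, 4, 0, 5, 0], [3, 0, 1, 0, 2]]

2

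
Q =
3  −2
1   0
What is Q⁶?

[[127, −126], [63, −62]]

tr Q = 3 and det Q = 2, so the characteristic polynomial is λ² − (3)λ + (2) with roots 1 and 2.
Eigenvectors give P = [[1, 2], [1, 1]] with P⁻¹ = [[−1, 2], [1, −1]], and Q = P·diag(1, 2)·P⁻¹.
Then Q⁶ = P·diag(1, 64)·P⁻¹ = [[1, 128], [1, 64]] · [[−1, 2], [1, −1]] = [[127, −126], [63, −62]].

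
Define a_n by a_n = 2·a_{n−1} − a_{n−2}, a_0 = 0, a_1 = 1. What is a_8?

With companion matrix Q = [[2, −1], [1, 0]], [a_n, a_{n−1}]ᵀ = Q·[a_{n−1}, a_{n−2}]ᵀ, so [a_8, a_7]ᵀ = Q⁷·[a_1, a_0]ᵀ.
Q⁷ = [[8, −7], [7, −6]], giving [a_8, a_7]ᵀ = [[8], [7]].

8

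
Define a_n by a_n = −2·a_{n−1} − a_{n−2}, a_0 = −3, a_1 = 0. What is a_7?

−18

With companion matrix C = [[−2, −1], [1, 0]], [a_n, a_{n−1}]ᵀ = C·[a_{n−1}, a_{n−2}]ᵀ, so [a_7, a_6]ᵀ = C⁶·[a_1, a_0]ᵀ.
C⁶ = [[7, 6], [−6, −5]], giving [a_7, a_6]ᵀ = [[−18], [15]].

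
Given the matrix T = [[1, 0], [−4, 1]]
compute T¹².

T = I + N where N = [[0, 0], [−4, 0]] is strictly lower-triangular, so N² = 0.
(I + N)¹² = I + 12·N = [[1, 0], [−48, 1]].

[[1, 0], [−48, 1]]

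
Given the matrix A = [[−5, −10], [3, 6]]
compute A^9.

A² = A (a projection; rank 1, trace 1), so A^9 = A.

[[−5, −10], [3, 6]]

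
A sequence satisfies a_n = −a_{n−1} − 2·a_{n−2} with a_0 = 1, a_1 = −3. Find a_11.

With companion matrix M = [[−1, −2], [1, 0]], [a_n, a_{n−1}]ᵀ = M·[a_{n−1}, a_{n−2}]ᵀ, so [a_11, a_10]ᵀ = M^10·[a_1, a_0]ᵀ.
M^10 = [[23, −22], [11, 34]], giving [a_11, a_10]ᵀ = [[−91], [1]].

−91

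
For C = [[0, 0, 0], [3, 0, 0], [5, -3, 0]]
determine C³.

C is strictly triangular, hence nilpotent: C³ = 0, so C³ = 0.

[[0, 0, 0], [0, 0, 0], [0, 0, 0]]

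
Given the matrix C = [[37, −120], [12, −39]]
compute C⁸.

[[−59039, 196800], [−19680, 65601]]

tr C = −2 and det C = −3, so the characteristic polynomial is λ² − (−2)λ + (−3) with roots −3 and 1.
Eigenvectors give P = [[−3, 10], [−1, 3]] with P⁻¹ = [[3, −10], [1, −3]], and C = P·diag(−3, 1)·P⁻¹.
Then C⁸ = P·diag(6561, 1)·P⁻¹ = [[−19683, 10], [−6561, 3]] · [[3, −10], [1, −3]] = [[−59039, 196800], [−19680, 65601]].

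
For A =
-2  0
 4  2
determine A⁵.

tr A = 0 and det A = -4, so the characteristic polynomial is λ² − (0)λ + (-4) with roots 2 and -2.
Eigenvectors give P = [[0, -1], [1, 1]] with P⁻¹ = [[1, 1], [-1, 0]], and A = P·diag(2, -2)·P⁻¹.
Then A⁵ = P·diag(32, -32)·P⁻¹ = [[0, 32], [32, -32]] · [[1, 1], [-1, 0]] = [[-32, 0], [64, 32]].

[[-32, 0], [64, 32]]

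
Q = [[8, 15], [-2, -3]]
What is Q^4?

[[406, 975], [-130, -309]]

tr Q = 5 and det Q = 6, so the characteristic polynomial is λ² − (5)λ + (6) with roots 3 and 2.
Eigenvectors give P = [[-3, -5], [1, 2]] with P⁻¹ = [[-2, -5], [1, 3]], and Q = P·diag(3, 2)·P⁻¹.
Then Q^4 = P·diag(81, 16)·P⁻¹ = [[-243, -80], [81, 32]] · [[-2, -5], [1, 3]] = [[406, 975], [-130, -309]].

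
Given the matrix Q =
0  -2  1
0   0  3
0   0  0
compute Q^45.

[[0, 0, 0], [0, 0, 0], [0, 0, 0]]

Q is strictly triangular, hence nilpotent: Q^3 = 0, so Q^45 = 0.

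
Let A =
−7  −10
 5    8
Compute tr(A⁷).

tr A = 1 and det A = −6, so the characteristic polynomial is λ² − (1)λ + (−6) with roots 3 and −2.
Eigenvectors give P = [[−1, −2], [1, 1]] with P⁻¹ = [[1, 2], [−1, −1]], and A = P·diag(3, −2)·P⁻¹.
Then A⁷ = P·diag(2187, −128)·P⁻¹ = [[−2187, 256], [2187, −128]] · [[1, 2], [−1, −1]] = [[−2443, −4630], [2315, 4502]].

2059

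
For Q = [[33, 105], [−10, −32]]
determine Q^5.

[[1893, 5775], [−550, −1682]]

tr Q = 1 and det Q = −6, so the characteristic polynomial is λ² − (1)λ + (−6) with roots −2 and 3.
Eigenvectors give P = [[3, −7], [−1, 2]] with P⁻¹ = [[−2, −7], [−1, −3]], and Q = P·diag(−2, 3)·P⁻¹.
Then Q^5 = P·diag(−32, 243)·P⁻¹ = [[−96, −1701], [32, 486]] · [[−2, −7], [−1, −3]] = [[1893, 5775], [−550, −1682]].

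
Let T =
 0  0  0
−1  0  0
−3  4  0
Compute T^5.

[[0, 0, 0], [0, 0, 0], [0, 0, 0]]

T is strictly triangular, hence nilpotent: T^3 = 0, so T^5 = 0.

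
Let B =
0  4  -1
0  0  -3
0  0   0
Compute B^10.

B is strictly triangular, hence nilpotent: B^3 = 0, so B^10 = 0.

[[0, 0, 0], [0, 0, 0], [0, 0, 0]]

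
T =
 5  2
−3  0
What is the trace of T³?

tr T = 5 and det T = 6, so the characteristic polynomial is λ² − (5)λ + (6) with roots 3 and 2.
Eigenvectors give P = [[−1, −2], [1, 3]] with P⁻¹ = [[−3, −2], [1, 1]], and T = P·diag(3, 2)·P⁻¹.
Then T³ = P·diag(27, 8)·P⁻¹ = [[−27, −16], [27, 24]] · [[−3, −2], [1, 1]] = [[65, 38], [−57, −30]].

35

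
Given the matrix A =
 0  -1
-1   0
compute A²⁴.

[[1, 0], [0, 1]]

A² = I (check: tr A = 0 and det A = -1), so A²⁴ = I since 24 is even.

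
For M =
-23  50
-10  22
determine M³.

tr M = -1 and det M = -6, so the characteristic polynomial is λ² − (-1)λ + (-6) with roots 2 and -3.
Eigenvectors give P = [[2, 5], [1, 2]] with P⁻¹ = [[-2, 5], [1, -2]], and M = P·diag(2, -3)·P⁻¹.
Then M³ = P·diag(8, -27)·P⁻¹ = [[16, -135], [8, -54]] · [[-2, 5], [1, -2]] = [[-167, 350], [-70, 148]].

[[-167, 350], [-70, 148]]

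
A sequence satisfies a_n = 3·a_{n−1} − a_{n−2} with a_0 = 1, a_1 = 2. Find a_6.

233

With companion matrix M = [[3, −1], [1, 0]], [a_n, a_{n−1}]ᵀ = M·[a_{n−1}, a_{n−2}]ᵀ, so [a_6, a_5]ᵀ = M⁵·[a_1, a_0]ᵀ.
M⁵ = [[144, −55], [55, −21]], giving [a_6, a_5]ᵀ = [[233], [89]].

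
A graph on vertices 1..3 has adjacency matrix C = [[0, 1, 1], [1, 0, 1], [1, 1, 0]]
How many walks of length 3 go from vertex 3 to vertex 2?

3

The number of length-3 walks from vertex 3 to vertex 2 is entry (3,2) of C³, where C is the adjacency matrix.
C² = [[2, 1, 1], [1, 2, 1], [1, 1, 2]]
C³ = [[2, 3, 3], [3, 2, 3], [3, 3, 2]]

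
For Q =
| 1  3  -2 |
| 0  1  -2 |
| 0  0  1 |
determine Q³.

Q = I + N where N = [[0, 3, -2], [0, 0, -2], [0, 0, 0]] is strictly upper-triangular, so N³ = 0.
(I + N)³ = I + 3·N + 3·N² = [[1, 9, -24], [0, 1, -6], [0, 0, 1]].

[[1, 9, -24], [0, 1, -6], [0, 0, 1]]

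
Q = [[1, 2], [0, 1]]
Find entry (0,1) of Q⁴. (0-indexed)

8

Q = I + N where N = [[0, 2], [0, 0]] is strictly upper-triangular, so N² = 0.
(I + N)⁴ = I + 4·N = [[1, 8], [0, 1]].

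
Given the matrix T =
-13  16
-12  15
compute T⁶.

tr T = 2 and det T = -3, so the characteristic polynomial is λ² − (2)λ + (-3) with roots -1 and 3.
Eigenvectors give P = [[4, 1], [3, 1]] with P⁻¹ = [[1, -1], [-3, 4]], and T = P·diag(-1, 3)·P⁻¹.
Then T⁶ = P·diag(1, 729)·P⁻¹ = [[4, 729], [3, 729]] · [[1, -1], [-3, 4]] = [[-2183, 2912], [-2184, 2913]].

[[-2183, 2912], [-2184, 2913]]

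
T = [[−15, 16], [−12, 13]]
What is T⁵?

[[−975, 976], [−732, 733]]

tr T = −2 and det T = −3, so the characteristic polynomial is λ² − (−2)λ + (−3) with roots −3 and 1.
Eigenvectors give P = [[4, 1], [3, 1]] with P⁻¹ = [[1, −1], [−3, 4]], and T = P·diag(−3, 1)·P⁻¹.
Then T⁵ = P·diag(−243, 1)·P⁻¹ = [[−972, 1], [−729, 1]] · [[1, −1], [−3, 4]] = [[−975, 976], [−732, 733]].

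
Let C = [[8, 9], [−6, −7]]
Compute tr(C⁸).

257

tr C = 1 and det C = −2, so the characteristic polynomial is λ² − (1)λ + (−2) with roots −1 and 2.
Eigenvectors give P = [[−1, 3], [1, −2]] with P⁻¹ = [[2, 3], [1, 1]], and C = P·diag(−1, 2)·P⁻¹.
Then C⁸ = P·diag(1, 256)·P⁻¹ = [[−1, 768], [1, −512]] · [[2, 3], [1, 1]] = [[766, 765], [−510, −509]].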